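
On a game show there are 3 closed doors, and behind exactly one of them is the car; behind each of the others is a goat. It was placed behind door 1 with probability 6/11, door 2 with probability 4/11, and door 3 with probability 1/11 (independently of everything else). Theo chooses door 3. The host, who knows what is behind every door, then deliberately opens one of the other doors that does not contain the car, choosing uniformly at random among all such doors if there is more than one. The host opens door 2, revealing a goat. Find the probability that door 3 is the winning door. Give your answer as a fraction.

Consider each possible location of the car in turn.
If it is behind door 1 (prior 6/11): the host has no choice, probability 1; weight (6/11)·1 = 6/11.
If it is behind door 2 (prior 4/11): the host opened door 2, so this case is ruled out; weight (4/11)·0 = 0.
If it is behind door 3 (prior 1/11): the host has 2 equally likely choices, so probability 1/2; weight (1/11)·(1/2) = 1/22.
The weights sum to 13/22.
So P(the car behind door 3 | the host opened door 2) = (1/22) / (13/22) = 1/13.

1/13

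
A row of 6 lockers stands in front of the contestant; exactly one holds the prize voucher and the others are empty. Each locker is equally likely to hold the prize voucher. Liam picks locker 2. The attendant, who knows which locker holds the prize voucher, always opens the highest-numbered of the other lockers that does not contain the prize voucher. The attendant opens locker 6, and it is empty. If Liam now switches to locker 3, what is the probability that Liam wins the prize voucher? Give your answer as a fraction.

Consider each possible location of the prize voucher in turn.
If it is in any of lockers 1, 2, 3, 4, and 5 (prior 1/6 each): locker 6 is the highest-numbered option available, probability 1; weight (1/6)·1 = 1/6 each.
If it is in locker 6 (prior 1/6): the attendant opened locker 6, so this case is ruled out; weight (1/6)·0 = 0.
The weights sum to 5/6.
So P(the prize voucher in locker 3 | the attendant opened locker 6) = (1/6) / (5/6) = 1/5.

1/5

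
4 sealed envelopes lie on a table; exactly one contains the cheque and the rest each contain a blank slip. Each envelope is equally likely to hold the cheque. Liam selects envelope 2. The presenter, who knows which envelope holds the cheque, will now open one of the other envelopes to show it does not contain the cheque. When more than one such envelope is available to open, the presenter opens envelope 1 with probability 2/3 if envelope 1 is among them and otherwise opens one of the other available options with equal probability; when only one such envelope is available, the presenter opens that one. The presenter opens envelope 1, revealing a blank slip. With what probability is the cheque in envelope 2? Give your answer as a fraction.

Condition on the true location of the cheque.
If it is in envelope 1 (prior 1/4): the presenter opened envelope 1, so this case is ruled out; weight (1/4)·0 = 0.
If it is in any of envelopes 2, 3, and 4 (prior 1/4 each): envelope 1 is available, opened with probability 2/3; weight (1/4)·(2/3) = 1/6 each.
The weights sum to 1/2.
So P(the cheque in envelope 2 | the presenter opened envelope 1) = (1/6) / (1/2) = 1/3.

1/3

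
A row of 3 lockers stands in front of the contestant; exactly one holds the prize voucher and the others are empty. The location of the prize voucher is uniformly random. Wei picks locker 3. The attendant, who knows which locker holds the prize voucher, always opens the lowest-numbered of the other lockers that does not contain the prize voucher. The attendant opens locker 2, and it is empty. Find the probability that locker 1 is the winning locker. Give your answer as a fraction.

1

Apply Bayes' rule, conditioning on where the prize voucher actually is.
If it is in locker 1 (prior 1/3): locker 2 is the lowest-numbered option available, probability 1; weight (1/3)·1 = 1/3.
If it is in locker 2 (prior 1/3): the attendant opened locker 2, so this case is ruled out; weight (1/3)·0 = 0.
If it is in locker 3 (prior 1/3): the attendant would have opened locker 1 instead, probability 0; weight (1/3)·0 = 0.
The weights sum to 1/3.
So P(the prize voucher in locker 1 | the attendant opened locker 2) = (1/3) / (1/3) = 1.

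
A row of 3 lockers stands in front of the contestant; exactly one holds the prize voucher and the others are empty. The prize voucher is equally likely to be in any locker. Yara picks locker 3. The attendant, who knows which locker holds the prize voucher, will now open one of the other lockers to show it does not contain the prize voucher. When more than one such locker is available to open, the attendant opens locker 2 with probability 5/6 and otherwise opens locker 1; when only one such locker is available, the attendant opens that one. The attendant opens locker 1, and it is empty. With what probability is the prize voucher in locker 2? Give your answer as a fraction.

6/7

Condition on the true location of the prize voucher.
If it is in locker 1 (prior 1/3): the attendant opened locker 1, so this case is ruled out; weight (1/3)·0 = 0.
If it is in locker 2 (prior 1/3): only locker 1 is available, probability 1; weight (1/3)·1 = 1/3.
If it is in locker 3 (prior 1/3): locker 2 is available but not opened, probability 1/6; weight (1/3)·(1/6) = 1/18.
The weights sum to 7/18.
So P(the prize voucher in locker 2 | the attendant opened locker 1) = (1/3) / (7/18) = 6/7.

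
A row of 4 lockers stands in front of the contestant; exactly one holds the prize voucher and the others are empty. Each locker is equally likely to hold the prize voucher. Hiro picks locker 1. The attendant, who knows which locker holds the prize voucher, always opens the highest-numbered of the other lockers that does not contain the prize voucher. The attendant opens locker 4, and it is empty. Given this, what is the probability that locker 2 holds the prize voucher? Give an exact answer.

1/3

Condition on the true location of the prize voucher.
If it is in any of lockers 1, 2, and 3 (prior 1/4 each): locker 4 is the highest-numbered option available, probability 1; weight (1/4)·1 = 1/4 each.
If it is in locker 4 (prior 1/4): the attendant opened locker 4, so this case is ruled out; weight (1/4)·0 = 0.
The weights sum to 3/4.
So P(the prize voucher in locker 2 | the attendant opened locker 4) = (1/4) / (3/4) = 1/3.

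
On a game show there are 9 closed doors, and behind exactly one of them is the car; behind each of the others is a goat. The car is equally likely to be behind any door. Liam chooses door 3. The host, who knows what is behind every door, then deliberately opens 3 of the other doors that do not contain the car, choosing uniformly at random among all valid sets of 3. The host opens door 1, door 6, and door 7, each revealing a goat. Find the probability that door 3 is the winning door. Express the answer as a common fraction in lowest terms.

1/9

Consider each possible location of the car in turn.
If it is behind any of doors 1, 6, and 7 (prior 1/9 each): that door was opened and seen not to hold the prize — ruled out; weight (1/9)·0 = 0 each.
If it is behind any of doors 2, 4, 5, 8, and 9 (prior 1/9 each): the host has 35 equally likely choices, so probability 1/35; weight (1/9)·(1/35) = 1/315 each.
If it is behind door 3 (prior 1/9): the host has 56 equally likely choices, so probability 1/56; weight (1/9)·(1/56) = 1/504.
The weights sum to 1/56.
So P(the car behind door 3 | the host opened door 1, door 6, and door 7) = (1/504) / (1/56) = 1/9.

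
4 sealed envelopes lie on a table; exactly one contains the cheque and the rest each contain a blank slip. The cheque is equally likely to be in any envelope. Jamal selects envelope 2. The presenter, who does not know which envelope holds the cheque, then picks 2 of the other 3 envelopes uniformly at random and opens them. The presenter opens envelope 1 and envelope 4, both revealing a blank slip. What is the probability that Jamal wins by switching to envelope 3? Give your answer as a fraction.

1/2

Because the presenter chose which envelopes to open without knowing where the cheque is, the choice is independent of the prize location. Learning that none of the 2 opened envelopes holds the cheque simply rules out those 2 locations and leaves the remaining 2 envelopes still equally likely by symmetry.
So P(the cheque in envelope 3) = 1/2.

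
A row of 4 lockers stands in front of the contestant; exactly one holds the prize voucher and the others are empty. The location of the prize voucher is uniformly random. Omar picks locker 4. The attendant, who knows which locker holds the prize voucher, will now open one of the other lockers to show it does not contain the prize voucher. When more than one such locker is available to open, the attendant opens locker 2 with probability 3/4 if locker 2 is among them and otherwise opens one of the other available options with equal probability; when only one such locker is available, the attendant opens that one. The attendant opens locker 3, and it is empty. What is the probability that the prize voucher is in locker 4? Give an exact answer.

1/7

Condition on the true location of the prize voucher.
If it is in locker 1 (prior 1/4): locker 2 is available but not opened, probability 1/4; weight (1/4)·(1/4) = 1/16.
If it is in locker 2 (prior 1/4): locker 2 holds the prize so is unavailable; the attendant chooses uniformly among the 2 others, probability 1/2; weight (1/4)·(1/2) = 1/8.
If it is in locker 3 (prior 1/4): the attendant opened locker 3, so this case is ruled out; weight (1/4)·0 = 0.
If it is in locker 4 (prior 1/4): locker 2 is available but not opened; locker 3 gets probability (1 − 3/4)/2 = 1/8; weight (1/4)·(1/8) = 1/32.
The weights sum to 7/32.
So P(the prize voucher in locker 4 | the attendant opened locker 3) = (1/32) / (7/32) = 1/7.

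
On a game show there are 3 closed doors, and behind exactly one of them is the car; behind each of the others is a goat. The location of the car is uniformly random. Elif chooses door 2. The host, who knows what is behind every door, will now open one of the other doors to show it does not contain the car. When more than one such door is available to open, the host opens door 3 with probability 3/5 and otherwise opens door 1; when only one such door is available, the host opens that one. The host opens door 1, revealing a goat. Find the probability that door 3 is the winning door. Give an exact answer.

Condition on the true location of the car.
If it is behind door 1 (prior 1/3): the host opened door 1, so this case is ruled out; weight (1/3)·0 = 0.
If it is behind door 2 (prior 1/3): door 3 is available but not opened, probability 2/5; weight (1/3)·(2/5) = 2/15.
If it is behind door 3 (prior 1/3): only door 1 is available, probability 1; weight (1/3)·1 = 1/3.
The weights sum to 7/15.
So P(the car behind door 3 | the host opened door 1) = (1/3) / (7/15) = 5/7.

5/7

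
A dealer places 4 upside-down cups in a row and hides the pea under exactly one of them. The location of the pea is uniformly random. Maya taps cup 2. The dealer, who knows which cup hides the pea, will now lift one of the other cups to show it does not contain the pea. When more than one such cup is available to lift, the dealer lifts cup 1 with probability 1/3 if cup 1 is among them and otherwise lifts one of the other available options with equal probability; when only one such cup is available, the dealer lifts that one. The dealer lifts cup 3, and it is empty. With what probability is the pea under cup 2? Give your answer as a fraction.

2/9

Apply Bayes' rule, conditioning on where the pea actually is.
If it is under cup 1 (prior 1/4): cup 1 holds the prize so is unavailable; the dealer chooses uniformly among the 2 others, probability 1/2; weight (1/4)·(1/2) = 1/8.
If it is under cup 2 (prior 1/4): cup 1 is available but not opened; cup 3 gets probability (1 − 1/3)/2 = 1/3; weight (1/4)·(1/3) = 1/12.
If it is under cup 3 (prior 1/4): the dealer opened cup 3, so this case is ruled out; weight (1/4)·0 = 0.
If it is under cup 4 (prior 1/4): cup 1 is available but not opened, probability 2/3; weight (1/4)·(2/3) = 1/6.
The weights sum to 3/8.
So P(the pea under cup 2 | the dealer opened cup 3) = (1/12) / (3/8) = 2/9.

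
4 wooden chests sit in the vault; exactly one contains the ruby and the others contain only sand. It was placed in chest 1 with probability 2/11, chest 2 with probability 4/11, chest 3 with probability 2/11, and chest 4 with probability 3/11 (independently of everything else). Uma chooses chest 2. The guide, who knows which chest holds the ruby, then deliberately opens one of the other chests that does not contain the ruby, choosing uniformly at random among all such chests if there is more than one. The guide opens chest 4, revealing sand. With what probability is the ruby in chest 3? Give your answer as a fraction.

Apply Bayes' rule, conditioning on where the ruby actually is.
If it is in either of chests 1 and 3 (prior 2/11 each): the guide has 2 equally likely choices, so probability 1/2; weight (2/11)·(1/2) = 1/11 each.
If it is in chest 2 (prior 4/11): the guide has 3 equally likely choices, so probability 1/3; weight (4/11)·(1/3) = 4/33.
If it is in chest 4 (prior 3/11): the guide opened chest 4, so this case is ruled out; weight (3/11)·0 = 0.
The weights sum to 10/33.
So P(the ruby in chest 3 | the guide opened chest 4) = (1/11) / (10/33) = 3/10.

3/10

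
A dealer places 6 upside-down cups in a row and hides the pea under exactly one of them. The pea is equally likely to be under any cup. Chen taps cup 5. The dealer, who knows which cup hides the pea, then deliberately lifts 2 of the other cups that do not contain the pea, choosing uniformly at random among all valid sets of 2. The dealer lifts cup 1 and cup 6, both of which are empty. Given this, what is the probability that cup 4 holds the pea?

5/18

Apply Bayes' rule, conditioning on where the pea actually is.
If it is under either of cups 1 and 6 (prior 1/6 each): that cup was opened and seen not to hold the prize — ruled out; weight (1/6)·0 = 0 each.
If it is under any of cups 2, 3, and 4 (prior 1/6 each): the dealer has 6 equally likely choices, so probability 1/6; weight (1/6)·(1/6) = 1/36 each.
If it is under cup 5 (prior 1/6): the dealer has 10 equally likely choices, so probability 1/10; weight (1/6)·(1/10) = 1/60.
The weights sum to 1/10.
So P(the pea under cup 4 | the dealer opened cup 1 and cup 6) = (1/36) / (1/10) = 5/18.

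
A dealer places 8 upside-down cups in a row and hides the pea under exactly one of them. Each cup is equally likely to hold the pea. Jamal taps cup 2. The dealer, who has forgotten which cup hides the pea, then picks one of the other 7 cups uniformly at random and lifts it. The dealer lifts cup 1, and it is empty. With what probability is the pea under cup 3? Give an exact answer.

Because the dealer chose which cup to lift without knowing where the pea is, the choice is independent of the prize location. Learning that cup 1 does not hold the pea simply rules out that one location and leaves the remaining 7 cups still equally likely by symmetry.
So P(the pea under cup 3) = 1/7.

1/7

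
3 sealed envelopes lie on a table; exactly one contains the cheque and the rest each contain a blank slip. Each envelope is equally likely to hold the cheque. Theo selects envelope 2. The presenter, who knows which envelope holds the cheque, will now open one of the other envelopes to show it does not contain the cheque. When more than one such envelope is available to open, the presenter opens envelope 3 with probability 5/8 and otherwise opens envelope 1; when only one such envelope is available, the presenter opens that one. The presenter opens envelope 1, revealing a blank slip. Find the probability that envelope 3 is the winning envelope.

Condition on the true location of the cheque.
If it is in envelope 1 (prior 1/3): the presenter opened envelope 1, so this case is ruled out; weight (1/3)·0 = 0.
If it is in envelope 2 (prior 1/3): envelope 3 is available but not opened, probability 3/8; weight (1/3)·(3/8) = 1/8.
If it is in envelope 3 (prior 1/3): only envelope 1 is available, probability 1; weight (1/3)·1 = 1/3.
The weights sum to 11/24.
So P(the cheque in envelope 3 | the presenter opened envelope 1) = (1/3) / (11/24) = 8/11.

8/11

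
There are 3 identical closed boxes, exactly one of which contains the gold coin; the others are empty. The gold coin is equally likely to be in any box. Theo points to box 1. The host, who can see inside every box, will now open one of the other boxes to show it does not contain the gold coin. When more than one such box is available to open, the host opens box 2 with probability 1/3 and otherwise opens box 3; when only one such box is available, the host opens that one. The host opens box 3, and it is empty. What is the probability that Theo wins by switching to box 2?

3/5

Condition on the true location of the gold coin.
If it is in box 1 (prior 1/3): box 2 is available but not opened, probability 2/3; weight (1/3)·(2/3) = 2/9.
If it is in box 2 (prior 1/3): only box 3 is available, probability 1; weight (1/3)·1 = 1/3.
If it is in box 3 (prior 1/3): the host opened box 3, so this case is ruled out; weight (1/3)·0 = 0.
The weights sum to 5/9.
So P(the gold coin in box 2 | the host opened box 3) = (1/3) / (5/9) = 3/5.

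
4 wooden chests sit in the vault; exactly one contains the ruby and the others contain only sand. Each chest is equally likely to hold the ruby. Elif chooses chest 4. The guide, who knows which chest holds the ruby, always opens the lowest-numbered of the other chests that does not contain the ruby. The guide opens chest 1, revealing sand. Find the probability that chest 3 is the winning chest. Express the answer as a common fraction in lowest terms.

1/3

Consider each possible location of the ruby in turn.
If it is in chest 1 (prior 1/4): the guide opened chest 1, so this case is ruled out; weight (1/4)·0 = 0.
If it is in any of chests 2, 3, and 4 (prior 1/4 each): chest 1 is the lowest-numbered option available, probability 1; weight (1/4)·1 = 1/4 each.
The weights sum to 3/4.
So P(the ruby in chest 3 | the guide opened chest 1) = (1/4) / (3/4) = 1/3.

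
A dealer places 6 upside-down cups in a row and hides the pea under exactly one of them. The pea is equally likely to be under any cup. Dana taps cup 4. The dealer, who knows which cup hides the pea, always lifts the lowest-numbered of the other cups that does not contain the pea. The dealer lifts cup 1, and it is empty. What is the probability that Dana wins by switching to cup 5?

1/5

Consider each possible location of the pea in turn.
If it is under cup 1 (prior 1/6): the dealer opened cup 1, so this case is ruled out; weight (1/6)·0 = 0.
If it is under any of cups 2, 3, 4, 5, and 6 (prior 1/6 each): cup 1 is the lowest-numbered option available, probability 1; weight (1/6)·1 = 1/6 each.
The weights sum to 5/6.
So P(the pea under cup 5 | the dealer opened cup 1) = (1/6) / (5/6) = 1/5.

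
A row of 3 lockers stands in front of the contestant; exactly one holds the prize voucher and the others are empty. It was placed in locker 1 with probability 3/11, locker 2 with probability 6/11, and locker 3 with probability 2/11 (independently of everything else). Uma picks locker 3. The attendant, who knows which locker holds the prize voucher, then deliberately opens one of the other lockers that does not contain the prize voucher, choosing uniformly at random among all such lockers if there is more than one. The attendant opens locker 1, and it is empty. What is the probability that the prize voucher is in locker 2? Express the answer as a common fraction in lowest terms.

6/7

Apply Bayes' rule, conditioning on where the prize voucher actually is.
If it is in locker 1 (prior 3/11): the attendant opened locker 1, so this case is ruled out; weight (3/11)·0 = 0.
If it is in locker 2 (prior 6/11): the attendant has no choice, probability 1; weight (6/11)·1 = 6/11.
If it is in locker 3 (prior 2/11): the attendant has 2 equally likely choices, so probability 1/2; weight (2/11)·(1/2) = 1/11.
The weights sum to 7/11.
So P(the prize voucher in locker 2 | the attendant opened locker 1) = (6/11) / (7/11) = 6/7.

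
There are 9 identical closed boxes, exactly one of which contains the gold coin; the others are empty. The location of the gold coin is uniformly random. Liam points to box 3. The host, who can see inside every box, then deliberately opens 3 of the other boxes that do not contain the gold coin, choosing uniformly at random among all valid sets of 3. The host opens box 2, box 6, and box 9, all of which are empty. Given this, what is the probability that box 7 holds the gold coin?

8/45

Consider each possible location of the gold coin in turn.
If it is in any of boxes 1, 4, 5, 7, and 8 (prior 1/9 each): the host has 35 equally likely choices, so probability 1/35; weight (1/9)·(1/35) = 1/315 each.
If it is in any of boxes 2, 6, and 9 (prior 1/9 each): that box was opened and seen not to hold the prize — ruled out; weight (1/9)·0 = 0 each.
If it is in box 3 (prior 1/9): the host has 56 equally likely choices, so probability 1/56; weight (1/9)·(1/56) = 1/504.
The weights sum to 1/56.
So P(the gold coin in box 7 | the host opened box 2, box 6, and box 9) = (1/315) / (1/56) = 8/45.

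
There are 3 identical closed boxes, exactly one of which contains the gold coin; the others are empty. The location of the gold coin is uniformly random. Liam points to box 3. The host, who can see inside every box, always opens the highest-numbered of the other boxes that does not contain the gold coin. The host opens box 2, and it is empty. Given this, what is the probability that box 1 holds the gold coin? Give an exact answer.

Consider each possible location of the gold coin in turn.
If it is in either of boxes 1 and 3 (prior 1/3 each): box 2 is the highest-numbered option available, probability 1; weight (1/3)·1 = 1/3 each.
If it is in box 2 (prior 1/3): the host opened box 2, so this case is ruled out; weight (1/3)·0 = 0.
The weights sum to 2/3.
So P(the gold coin in box 1 | the host opened box 2) = (1/3) / (2/3) = 1/2.

1/2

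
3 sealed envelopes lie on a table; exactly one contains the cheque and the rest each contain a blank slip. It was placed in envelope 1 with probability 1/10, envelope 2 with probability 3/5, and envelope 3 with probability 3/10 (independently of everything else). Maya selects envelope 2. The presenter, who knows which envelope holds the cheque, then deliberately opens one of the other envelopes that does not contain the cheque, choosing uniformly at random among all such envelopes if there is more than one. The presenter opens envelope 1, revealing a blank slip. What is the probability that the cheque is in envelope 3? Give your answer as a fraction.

1/2

Condition on the true location of the cheque.
If it is in envelope 1 (prior 1/10): the presenter opened envelope 1, so this case is ruled out; weight (1/10)·0 = 0.
If it is in envelope 2 (prior 3/5): the presenter has 2 equally likely choices, so probability 1/2; weight (3/5)·(1/2) = 3/10.
If it is in envelope 3 (prior 3/10): the presenter has no choice, probability 1; weight (3/10)·1 = 3/10.
The weights sum to 3/5.
So P(the cheque in envelope 3 | the presenter opened envelope 1) = (3/10) / (3/5) = 1/2.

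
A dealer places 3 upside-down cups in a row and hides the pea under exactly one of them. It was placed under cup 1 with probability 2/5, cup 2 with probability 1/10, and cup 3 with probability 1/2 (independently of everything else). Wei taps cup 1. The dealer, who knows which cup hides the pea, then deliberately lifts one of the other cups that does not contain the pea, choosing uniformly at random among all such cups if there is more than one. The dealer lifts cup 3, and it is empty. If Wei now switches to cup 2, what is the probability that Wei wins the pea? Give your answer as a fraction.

1/3

Condition on the true location of the pea.
If it is under cup 1 (prior 2/5): the dealer has 2 equally likely choices, so probability 1/2; weight (2/5)·(1/2) = 1/5.
If it is under cup 2 (prior 1/10): the dealer has no choice, probability 1; weight (1/10)·1 = 1/10.
If it is under cup 3 (prior 1/2): the dealer opened cup 3, so this case is ruled out; weight (1/2)·0 = 0.
The weights sum to 3/10.
So P(the pea under cup 2 | the dealer opened cup 3) = (1/10) / (3/10) = 1/3.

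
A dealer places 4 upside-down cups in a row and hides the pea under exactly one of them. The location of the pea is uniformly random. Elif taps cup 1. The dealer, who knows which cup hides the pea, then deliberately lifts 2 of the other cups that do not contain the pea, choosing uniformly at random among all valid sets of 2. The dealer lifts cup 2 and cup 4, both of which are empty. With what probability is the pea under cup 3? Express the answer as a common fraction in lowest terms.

3/4

Consider each possible location of the pea in turn.
If it is under cup 1 (prior 1/4): the dealer has 3 equally likely choices, so probability 1/3; weight (1/4)·(1/3) = 1/12.
If it is under either of cups 2 and 4 (prior 1/4 each): that cup was opened and seen not to hold the prize — ruled out; weight (1/4)·0 = 0 each.
If it is under cup 3 (prior 1/4): the dealer has no choice, probability 1; weight (1/4)·1 = 1/4.
The weights sum to 1/3.
So P(the pea under cup 3 | the dealer opened cup 2 and cup 4) = (1/4) / (1/3) = 3/4.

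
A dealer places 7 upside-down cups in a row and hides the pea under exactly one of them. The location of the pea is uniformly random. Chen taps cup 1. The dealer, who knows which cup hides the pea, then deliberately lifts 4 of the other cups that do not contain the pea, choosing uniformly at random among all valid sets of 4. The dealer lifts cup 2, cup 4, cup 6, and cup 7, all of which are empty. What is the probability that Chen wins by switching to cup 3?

3/7

Condition on the true location of the pea.
If it is under cup 1 (prior 1/7): the dealer has 15 equally likely choices, so probability 1/15; weight (1/7)·(1/15) = 1/105.
If it is under any of cups 2, 4, 6, and 7 (prior 1/7 each): that cup was opened and seen not to hold the prize — ruled out; weight (1/7)·0 = 0 each.
If it is under either of cups 3 and 5 (prior 1/7 each): the dealer has 5 equally likely choices, so probability 1/5; weight (1/7)·(1/5) = 1/35 each.
The weights sum to 1/15.
So P(the pea under cup 3 | the dealer opened cup 2, cup 4, cup 6, and cup 7) = (1/35) / (1/15) = 3/7.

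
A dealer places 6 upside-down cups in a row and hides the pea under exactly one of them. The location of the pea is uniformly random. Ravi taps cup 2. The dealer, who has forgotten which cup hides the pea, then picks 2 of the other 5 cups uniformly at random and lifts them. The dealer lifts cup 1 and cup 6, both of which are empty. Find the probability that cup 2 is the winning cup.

Because the dealer chose which cups to lift without knowing where the pea is, the choice is independent of the prize location. Learning that none of the 2 opened cups holds the pea simply rules out those 2 locations and leaves the remaining 4 cups still equally likely by symmetry.
So P(the pea under cup 2) = 1/4.

1/4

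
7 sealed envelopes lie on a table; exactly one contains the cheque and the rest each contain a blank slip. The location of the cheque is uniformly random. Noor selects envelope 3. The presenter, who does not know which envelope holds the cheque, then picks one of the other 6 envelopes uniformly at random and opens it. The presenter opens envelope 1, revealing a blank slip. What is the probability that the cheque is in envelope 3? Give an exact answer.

1/6

Condition on the true location of the cheque.
If it is in envelope 1 (prior 1/7): the presenter opened envelope 1, so this case is ruled out; weight (1/7)·0 = 0.
If it is in any of envelopes 2, 3, 4, 5, 6, and 7 (prior 1/7 each): the presenter picks envelope 1 with probability 1/6 regardless, and it is not the prize; weight (1/7)·(1/6) = 1/42 each.
The weights sum to 1/7.
So P(the cheque in envelope 3 | the presenter opened envelope 1) = (1/42) / (1/7) = 1/6.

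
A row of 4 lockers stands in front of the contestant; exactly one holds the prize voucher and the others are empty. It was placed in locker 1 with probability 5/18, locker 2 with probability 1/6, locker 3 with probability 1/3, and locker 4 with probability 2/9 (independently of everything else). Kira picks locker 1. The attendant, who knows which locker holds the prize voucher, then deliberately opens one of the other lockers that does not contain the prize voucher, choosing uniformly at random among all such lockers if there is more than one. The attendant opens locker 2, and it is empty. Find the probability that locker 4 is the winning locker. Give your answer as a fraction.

3/10

Apply Bayes' rule, conditioning on where the prize voucher actually is.
If it is in locker 1 (prior 5/18): the attendant has 3 equally likely choices, so probability 1/3; weight (5/18)·(1/3) = 5/54.
If it is in locker 2 (prior 1/6): the attendant opened locker 2, so this case is ruled out; weight (1/6)·0 = 0.
If it is in locker 3 (prior 1/3): the attendant has 2 equally likely choices, so probability 1/2; weight (1/3)·(1/2) = 1/6.
If it is in locker 4 (prior 2/9): the attendant has 2 equally likely choices, so probability 1/2; weight (2/9)·(1/2) = 1/9.
The weights sum to 10/27.
So P(the prize voucher in locker 4 | the attendant opened locker 2) = (1/9) / (10/27) = 3/10.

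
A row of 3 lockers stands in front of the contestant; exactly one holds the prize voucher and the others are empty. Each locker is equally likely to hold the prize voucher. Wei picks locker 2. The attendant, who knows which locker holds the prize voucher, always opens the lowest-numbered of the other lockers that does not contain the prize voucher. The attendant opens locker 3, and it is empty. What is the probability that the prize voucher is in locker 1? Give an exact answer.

Consider each possible location of the prize voucher in turn.
If it is in locker 1 (prior 1/3): locker 3 is the lowest-numbered option available, probability 1; weight (1/3)·1 = 1/3.
If it is in locker 2 (prior 1/3): the attendant would have opened locker 1 instead, probability 0; weight (1/3)·0 = 0.
If it is in locker 3 (prior 1/3): the attendant opened locker 3, so this case is ruled out; weight (1/3)·0 = 0.
The weights sum to 1/3.
So P(the prize voucher in locker 1 | the attendant opened locker 3) = (1/3) / (1/3) = 1.

1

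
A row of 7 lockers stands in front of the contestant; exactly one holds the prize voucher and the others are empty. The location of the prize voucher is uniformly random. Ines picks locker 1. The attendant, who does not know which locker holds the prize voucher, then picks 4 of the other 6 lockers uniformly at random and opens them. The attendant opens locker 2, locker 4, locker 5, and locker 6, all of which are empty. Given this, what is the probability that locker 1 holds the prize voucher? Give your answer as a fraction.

1/3

Apply Bayes' rule, conditioning on where the prize voucher actually is.
If it is in any of lockers 1, 3, and 7 (prior 1/7 each): the attendant picks exactly this set with probability 1/15 regardless, and none is the prize; weight (1/7)·(1/15) = 1/105 each.
If it is in any of lockers 2, 4, 5, and 6 (prior 1/7 each): that locker was opened and seen not to hold the prize — ruled out; weight (1/7)·0 = 0 each.
The weights sum to 1/35.
So P(the prize voucher in locker 1 | the attendant opened locker 2, locker 4, locker 5, and locker 6) = (1/105) / (1/35) = 1/3.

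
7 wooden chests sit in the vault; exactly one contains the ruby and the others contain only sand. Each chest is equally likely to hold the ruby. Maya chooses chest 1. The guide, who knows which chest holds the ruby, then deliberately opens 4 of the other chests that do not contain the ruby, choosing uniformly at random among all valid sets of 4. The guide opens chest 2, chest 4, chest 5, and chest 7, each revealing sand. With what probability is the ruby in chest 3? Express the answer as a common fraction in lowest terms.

Condition on the true location of the ruby.
If it is in chest 1 (prior 1/7): the guide has 15 equally likely choices, so probability 1/15; weight (1/7)·(1/15) = 1/105.
If it is in any of chests 2, 4, 5, and 7 (prior 1/7 each): that chest was opened and seen not to hold the prize — ruled out; weight (1/7)·0 = 0 each.
If it is in either of chests 3 and 6 (prior 1/7 each): the guide has 5 equally likely choices, so probability 1/5; weight (1/7)·(1/5) = 1/35 each.
The weights sum to 1/15.
So P(the ruby in chest 3 | the guide opened chest 2, chest 4, chest 5, and chest 7) = (1/35) / (1/15) = 3/7.

3/7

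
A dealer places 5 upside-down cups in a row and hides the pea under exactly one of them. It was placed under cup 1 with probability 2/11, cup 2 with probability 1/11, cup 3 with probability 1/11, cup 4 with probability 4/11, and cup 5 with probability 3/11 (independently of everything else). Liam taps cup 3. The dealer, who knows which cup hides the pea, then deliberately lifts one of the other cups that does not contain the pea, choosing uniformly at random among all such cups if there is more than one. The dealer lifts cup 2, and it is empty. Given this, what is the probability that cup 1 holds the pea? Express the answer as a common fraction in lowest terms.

8/39

Consider each possible location of the pea in turn.
If it is under cup 1 (prior 2/11): the dealer has 3 equally likely choices, so probability 1/3; weight (2/11)·(1/3) = 2/33.
If it is under cup 2 (prior 1/11): the dealer opened cup 2, so this case is ruled out; weight (1/11)·0 = 0.
If it is under cup 3 (prior 1/11): the dealer has 4 equally likely choices, so probability 1/4; weight (1/11)·(1/4) = 1/44.
If it is under cup 4 (prior 4/11): the dealer has 3 equally likely choices, so probability 1/3; weight (4/11)·(1/3) = 4/33.
If it is under cup 5 (prior 3/11): the dealer has 3 equally likely choices, so probability 1/3; weight (3/11)·(1/3) = 1/11.
The weights sum to 13/44.
So P(the pea under cup 1 | the dealer opened cup 2) = (2/33) / (13/44) = 8/39.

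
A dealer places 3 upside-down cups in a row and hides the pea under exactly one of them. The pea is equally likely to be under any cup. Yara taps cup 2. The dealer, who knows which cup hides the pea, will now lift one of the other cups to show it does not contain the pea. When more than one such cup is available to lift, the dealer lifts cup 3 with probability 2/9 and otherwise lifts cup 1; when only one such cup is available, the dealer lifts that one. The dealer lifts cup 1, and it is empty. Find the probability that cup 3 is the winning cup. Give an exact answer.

Condition on the true location of the pea.
If it is under cup 1 (prior 1/3): the dealer opened cup 1, so this case is ruled out; weight (1/3)·0 = 0.
If it is under cup 2 (prior 1/3): cup 3 is available but not opened, probability 7/9; weight (1/3)·(7/9) = 7/27.
If it is under cup 3 (prior 1/3): only cup 1 is available, probability 1; weight (1/3)·1 = 1/3.
The weights sum to 16/27.
So P(the pea under cup 3 | the dealer opened cup 1) = (1/3) / (16/27) = 9/16.

9/16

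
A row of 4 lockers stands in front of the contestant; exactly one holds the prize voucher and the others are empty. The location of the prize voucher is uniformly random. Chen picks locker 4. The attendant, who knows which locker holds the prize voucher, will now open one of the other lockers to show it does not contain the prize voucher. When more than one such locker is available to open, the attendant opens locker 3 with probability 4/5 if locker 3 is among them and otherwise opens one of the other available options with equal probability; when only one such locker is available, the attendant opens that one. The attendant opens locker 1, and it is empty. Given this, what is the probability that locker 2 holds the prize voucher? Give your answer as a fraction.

Apply Bayes' rule, conditioning on where the prize voucher actually is.
If it is in locker 1 (prior 1/4): the attendant opened locker 1, so this case is ruled out; weight (1/4)·0 = 0.
If it is in locker 2 (prior 1/4): locker 3 is available but not opened, probability 1/5; weight (1/4)·(1/5) = 1/20.
If it is in locker 3 (prior 1/4): locker 3 holds the prize so is unavailable; the attendant chooses uniformly among the 2 others, probability 1/2; weight (1/4)·(1/2) = 1/8.
If it is in locker 4 (prior 1/4): locker 3 is available but not opened; locker 1 gets probability (1 − 4/5)/2 = 1/10; weight (1/4)·(1/10) = 1/40.
The weights sum to 1/5.
So P(the prize voucher in locker 2 | the attendant opened locker 1) = (1/20) / (1/5) = 1/4.

1/4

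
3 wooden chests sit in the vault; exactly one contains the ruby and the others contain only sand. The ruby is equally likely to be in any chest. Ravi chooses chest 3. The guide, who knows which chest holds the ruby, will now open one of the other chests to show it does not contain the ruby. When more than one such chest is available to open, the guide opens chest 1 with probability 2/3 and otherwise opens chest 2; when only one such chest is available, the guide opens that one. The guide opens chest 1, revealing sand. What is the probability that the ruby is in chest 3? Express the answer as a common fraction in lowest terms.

Condition on the true location of the ruby.
If it is in chest 1 (prior 1/3): the guide opened chest 1, so this case is ruled out; weight (1/3)·0 = 0.
If it is in chest 2 (prior 1/3): only chest 1 is available, probability 1; weight (1/3)·1 = 1/3.
If it is in chest 3 (prior 1/3): chest 1 is available, opened with probability 2/3; weight (1/3)·(2/3) = 2/9.
The weights sum to 5/9.
So P(the ruby in chest 3 | the guide opened chest 1) = (2/9) / (5/9) = 2/5.

2/5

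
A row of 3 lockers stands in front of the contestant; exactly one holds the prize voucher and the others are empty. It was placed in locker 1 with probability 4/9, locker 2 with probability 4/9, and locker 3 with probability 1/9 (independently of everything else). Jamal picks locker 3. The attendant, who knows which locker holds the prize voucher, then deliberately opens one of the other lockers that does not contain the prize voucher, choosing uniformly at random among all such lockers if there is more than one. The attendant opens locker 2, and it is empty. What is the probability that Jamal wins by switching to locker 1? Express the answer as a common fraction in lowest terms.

8/9

Consider each possible location of the prize voucher in turn.
If it is in locker 1 (prior 4/9): the attendant has no choice, probability 1; weight (4/9)·1 = 4/9.
If it is in locker 2 (prior 4/9): the attendant opened locker 2, so this case is ruled out; weight (4/9)·0 = 0.
If it is in locker 3 (prior 1/9): the attendant has 2 equally likely choices, so probability 1/2; weight (1/9)·(1/2) = 1/18.
The weights sum to 1/2.
So P(the prize voucher in locker 1 | the attendant opened locker 2) = (4/9) / (1/2) = 8/9.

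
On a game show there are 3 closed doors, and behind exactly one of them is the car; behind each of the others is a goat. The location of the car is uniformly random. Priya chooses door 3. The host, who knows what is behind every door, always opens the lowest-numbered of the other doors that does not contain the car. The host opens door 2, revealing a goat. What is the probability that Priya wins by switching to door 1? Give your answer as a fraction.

1

Consider each possible location of the car in turn.
If it is behind door 1 (prior 1/3): door 2 is the lowest-numbered option available, probability 1; weight (1/3)·1 = 1/3.
If it is behind door 2 (prior 1/3): the host opened door 2, so this case is ruled out; weight (1/3)·0 = 0.
If it is behind door 3 (prior 1/3): the host would have opened door 1 instead, probability 0; weight (1/3)·0 = 0.
The weights sum to 1/3.
So P(the car behind door 1 | the host opened door 2) = (1/3) / (1/3) = 1.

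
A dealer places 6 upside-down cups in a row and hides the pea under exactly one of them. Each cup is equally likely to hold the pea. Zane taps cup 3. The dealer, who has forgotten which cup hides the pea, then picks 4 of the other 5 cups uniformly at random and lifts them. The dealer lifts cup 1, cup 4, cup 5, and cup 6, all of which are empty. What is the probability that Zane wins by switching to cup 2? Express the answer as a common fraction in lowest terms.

1/2

Condition on the true location of the pea.
If it is under any of cups 1, 4, 5, and 6 (prior 1/6 each): that cup was opened and seen not to hold the prize — ruled out; weight (1/6)·0 = 0 each.
If it is under either of cups 2 and 3 (prior 1/6 each): the dealer picks exactly this set with probability 1/5 regardless, and none is the prize; weight (1/6)·(1/5) = 1/30 each.
The weights sum to 1/15.
So P(the pea under cup 2 | the dealer opened cup 1, cup 4, cup 5, and cup 6) = (1/30) / (1/15) = 1/2.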